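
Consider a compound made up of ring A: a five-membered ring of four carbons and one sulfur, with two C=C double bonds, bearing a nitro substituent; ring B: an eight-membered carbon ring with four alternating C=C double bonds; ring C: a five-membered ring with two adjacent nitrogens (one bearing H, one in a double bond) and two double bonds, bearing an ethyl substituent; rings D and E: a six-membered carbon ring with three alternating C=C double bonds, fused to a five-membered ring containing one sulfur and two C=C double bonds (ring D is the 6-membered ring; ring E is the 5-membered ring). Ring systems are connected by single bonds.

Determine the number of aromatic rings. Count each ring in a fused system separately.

Ring A is fully conjugated (every ring atom contributes a p orbital); 2 ring double bonds (4 π electrons) plus a heteroatom lone pair (2) give 6 π electrons. That satisfies 4n+2 with n=1, so ring A is aromatic (thiophene).
Ring B has only sp² ring atoms; a planar conformation would have a fully conjugated π system of 8 electrons. But 8 = 4(2), which is 4n not 4n+2, so ring B is not aromatic (cyclooctatetraene) — cyclooctatetraene distorts into a non-planar tub to avoid antiaromaticity.
Ring C is planar and fully conjugated; 2 ring double bonds (4 π electrons) plus a heteroatom lone pair (2) give 6 π electrons. 6 = 4(1)+2, so ring C is aromatic (pyrazole).
Rings D and E form a fused bicyclic system (with one sulfur) with 9 sp² atoms and 10 π electrons from ring double bonds plus a heteroatom lone pair. 10 = 4(2)+2, so the system is aromatic and both rings count as aromatic (benzothiophene).
Aromatic: A, C, D, E. Total: 4.

4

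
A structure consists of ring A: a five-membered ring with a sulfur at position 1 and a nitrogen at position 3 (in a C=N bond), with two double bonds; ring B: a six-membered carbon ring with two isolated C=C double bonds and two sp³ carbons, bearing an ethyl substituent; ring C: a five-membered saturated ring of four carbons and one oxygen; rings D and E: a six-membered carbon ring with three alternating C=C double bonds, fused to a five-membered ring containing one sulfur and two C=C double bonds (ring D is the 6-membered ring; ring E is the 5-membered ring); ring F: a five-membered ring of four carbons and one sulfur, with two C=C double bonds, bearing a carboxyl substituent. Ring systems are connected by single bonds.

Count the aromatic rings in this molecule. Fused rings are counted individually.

4

Ring A has a continuous p-orbital overlap around the ring; 2 ring double bonds (4 π electrons) plus a heteroatom lone pair (2) give 6 π electrons. 6 = 4(1)+2, so ring A is aromatic (thiazole).
Ring B has two sp³ carbons, so it is not fully conjugated — not aromatic (1,4-cyclohexadiene).
Ring C has only sp³ atoms, so it is not fully conjugated — not aromatic (tetrahydrofuran).
Rings D and E form a fused bicyclic system (with one sulfur) with 9 sp² atoms and 10 π electrons from ring double bonds plus a heteroatom lone pair. 10 = 4(2)+2, so the system is aromatic and both rings count as aromatic (benzothiophene).
Ring F is planar and fully conjugated; 2 ring double bonds (4 π electrons) plus a heteroatom lone pair (2) give 6 π electrons. That satisfies 4n+2 with n=1, so ring F is aromatic (thiophene).
Aromatic: A, D, E, F. Total: 4.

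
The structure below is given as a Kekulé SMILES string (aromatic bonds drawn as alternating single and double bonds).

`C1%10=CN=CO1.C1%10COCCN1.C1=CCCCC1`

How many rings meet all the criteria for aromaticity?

The SMILES encodes a five-membered ring with an oxygen at position 1 and a nitrogen at position 3 (in a C=N bond), with two double bonds; a six-membered saturated ring with an oxygen and an N–H nitrogen at positions 1 and 4; a six-membered carbon ring with one C=C double bond.
The 5-membered ring with one oxygen and one =N– is fully conjugated (every ring atom contributes a p orbital); 2 ring double bonds (4 π electrons) plus a heteroatom lone pair (2) give 6 π electrons. That satisfies 4n+2 with n=1, so it is aromatic (oxazole).
The 6-membered ring with one oxygen and one N–H (1,4) has only sp³ atoms, so it is not fully conjugated — not aromatic (morpholine).
The 6-membered ring has four sp³ carbons, so it is not fully conjugated — not aromatic (cyclohexene).
1 of the 3 rings is aromatic. Total: 1.

1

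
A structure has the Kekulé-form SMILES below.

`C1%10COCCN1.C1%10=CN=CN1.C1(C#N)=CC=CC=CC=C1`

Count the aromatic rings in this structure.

The SMILES encodes a six-membered saturated ring with an oxygen and an N–H nitrogen at positions 1 and 4; a five-membered ring with nitrogens at positions 1 and 3 (one bearing H, one in a C=N bond) and two double bonds; an eight-membered carbon ring with four alternating C=C double bonds.
The 6-membered ring with one oxygen and one N–H (1,4) has only sp³ atoms, so it is not fully conjugated — not aromatic (morpholine).
The 5-membered ring with two nitrogens (one N–H, one =N–) has a continuous p-orbital overlap around the ring; 2 ring double bonds (4 π electrons) plus a heteroatom lone pair (2) give 6 π electrons. That satisfies 4n+2 with n=1, so it is aromatic (imidazole).
The 8-membered ring has only sp² ring atoms; a planar conformation would have a fully conjugated π system of 8 electrons. But 8 = 4(2), which is 4n not 4n+2, so it is not aromatic (cyclooctatetraene) — cyclooctatetraene distorts into a non-planar tub to avoid antiaromaticity.
1 of the 3 rings is aromatic. Total: 1.

1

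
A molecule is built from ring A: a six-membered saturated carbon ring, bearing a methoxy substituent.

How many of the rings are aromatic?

0

Ring A has only sp³ atoms, so it is not fully conjugated — not aromatic (cyclohexane).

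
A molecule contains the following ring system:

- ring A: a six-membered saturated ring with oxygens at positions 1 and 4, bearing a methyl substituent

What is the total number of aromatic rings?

0

Ring A has only sp³ atoms, so it is not fully conjugated — not aromatic (1,4-dioxane).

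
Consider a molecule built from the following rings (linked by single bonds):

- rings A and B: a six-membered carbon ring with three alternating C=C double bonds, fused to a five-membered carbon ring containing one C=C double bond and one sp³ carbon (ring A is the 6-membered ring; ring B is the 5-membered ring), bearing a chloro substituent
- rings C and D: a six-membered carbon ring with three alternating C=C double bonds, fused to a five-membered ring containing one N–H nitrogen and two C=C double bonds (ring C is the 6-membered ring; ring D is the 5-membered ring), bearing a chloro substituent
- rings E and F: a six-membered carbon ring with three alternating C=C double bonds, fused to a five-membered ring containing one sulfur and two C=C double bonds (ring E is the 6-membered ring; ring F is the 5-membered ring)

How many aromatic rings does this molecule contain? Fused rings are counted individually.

Ring A has a continuous p-orbital overlap around the ring; 3 ring double bonds give 6 π electrons. Since 6 = 4n+2 (n=1), ring A is aromatic (benzene ring).
Ring B has one sp³ carbon, so it is not fully conjugated — not aromatic (cyclopentene ring).
Rings C and D form a fused bicyclic system (with one N–H) with 9 sp² atoms and 10 π electrons from ring double bonds plus a heteroatom lone pair. 10 = 4(2)+2, so the system is aromatic and both rings count as aromatic (indole).
Rings E and F form a fused bicyclic system (with one sulfur) with 9 sp² atoms and 10 π electrons from ring double bonds plus a heteroatom lone pair. 10 = 4(2)+2, so the system is aromatic and both rings count as aromatic (benzothiophene).
Aromatic: A, C, D, E, F. Total: 5.

5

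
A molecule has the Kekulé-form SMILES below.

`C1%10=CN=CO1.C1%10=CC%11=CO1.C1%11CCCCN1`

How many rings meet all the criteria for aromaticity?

2

The SMILES encodes a five-membered ring with an oxygen at position 1 and a nitrogen at position 3 (in a C=N bond), with two double bonds; a five-membered ring of four carbons and one oxygen, with two C=C double bonds; a six-membered saturated ring of five carbons and one N–H nitrogen.
The 5-membered ring with one oxygen and one =N– is planar and fully conjugated; 2 ring double bonds (4 π electrons) plus a heteroatom lone pair (2) give 6 π electrons. Since 6 = 4n+2 (n=1), it is aromatic (oxazole).
The 5-membered ring with one oxygen has a continuous p-orbital overlap around the ring; 2 ring double bonds (4 π electrons) plus a heteroatom lone pair (2) give 6 π electrons. That satisfies 4n+2 with n=1, so it is aromatic (furan).
The 6-membered ring with one N–H has only sp³ atoms, so it is not fully conjugated — not aromatic (piperidine).
2 of the 3 rings are aromatic. Total: 2.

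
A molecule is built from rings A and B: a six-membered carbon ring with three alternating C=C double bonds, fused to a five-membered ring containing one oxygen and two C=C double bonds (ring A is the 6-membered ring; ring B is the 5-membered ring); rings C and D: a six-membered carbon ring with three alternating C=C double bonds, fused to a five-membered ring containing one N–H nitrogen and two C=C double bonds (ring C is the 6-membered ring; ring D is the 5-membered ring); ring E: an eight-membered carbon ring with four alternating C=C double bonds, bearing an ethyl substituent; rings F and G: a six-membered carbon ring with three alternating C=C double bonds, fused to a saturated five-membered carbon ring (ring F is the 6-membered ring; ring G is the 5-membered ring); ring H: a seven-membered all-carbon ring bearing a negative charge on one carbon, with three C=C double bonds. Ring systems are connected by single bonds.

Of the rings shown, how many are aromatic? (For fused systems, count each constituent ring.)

Rings A and B form a fused bicyclic system (with one oxygen) with 9 sp² atoms and 10 π electrons from ring double bonds plus a heteroatom lone pair. 10 = 4(2)+2, so the system is aromatic and both rings count as aromatic (benzofuran).
Rings C and D form a fused bicyclic system (with one N–H) with 9 sp² atoms and 10 π electrons from ring double bonds plus a heteroatom lone pair. 10 = 4(2)+2, so the system is aromatic and both rings count as aromatic (indole).
Ring E has only sp² ring atoms; a planar conformation would have a fully conjugated π system of 8 electrons. But 8 = 4(2), which is 4n not 4n+2, so ring E is not aromatic (cyclooctatetraene) — cyclooctatetraene distorts into a non-planar tub to avoid antiaromaticity.
Ring F is fully conjugated (every ring atom contributes a p orbital); 3 ring double bonds give 6 π electrons. Since 6 = 4n+2 (n=1), ring F is aromatic (benzene ring).
Ring G has three sp³ carbons, so it is not fully conjugated — not aromatic (cyclopentane ring).
Ring H has only sp² ring atoms; a planar conformation would have a fully conjugated π system of 8 electrons. But 8 = 4(2), which is 4n not 4n+2, so ring H is not aromatic (cycloheptatrienyl anion).
Aromatic: A, B, C, D, F. Total: 5.

5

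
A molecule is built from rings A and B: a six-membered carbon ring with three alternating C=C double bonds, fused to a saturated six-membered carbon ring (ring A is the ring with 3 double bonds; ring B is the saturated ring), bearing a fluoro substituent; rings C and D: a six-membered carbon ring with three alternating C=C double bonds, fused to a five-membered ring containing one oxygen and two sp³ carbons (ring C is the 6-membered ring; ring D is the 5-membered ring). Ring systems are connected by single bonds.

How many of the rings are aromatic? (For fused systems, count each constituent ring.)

2

Ring A is planar and fully conjugated; 3 ring double bonds give 6 π electrons. Since 6 = 4n+2 (n=1), ring A is aromatic (benzene ring).
Ring B has four sp³ carbons, so it is not fully conjugated — not aromatic (cyclohexane ring).
Ring C is planar and fully conjugated; 3 ring double bonds give 6 π electrons. Since 6 = 4n+2 (n=1), ring C is aromatic (benzene ring).
Ring D has two sp³ carbons, so it is not fully conjugated — not aromatic (oxolane ring).
Aromatic: A, C. Total: 2.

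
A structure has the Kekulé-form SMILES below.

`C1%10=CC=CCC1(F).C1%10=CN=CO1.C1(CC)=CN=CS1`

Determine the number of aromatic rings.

2

The SMILES encodes a six-membered carbon ring with two conjugated C=C double bonds and two sp³ carbons; a five-membered ring with an oxygen at position 1 and a nitrogen at position 3 (in a C=N bond), with two double bonds; a five-membered ring with a sulfur at position 1 and a nitrogen at position 3 (in a C=N bond), with two double bonds.
The 6-membered ring has two sp³ carbons, so it is not fully conjugated — not aromatic (1,3-cyclohexadiene).
The 5-membered ring with one oxygen and one =N– is planar and fully conjugated; 2 ring double bonds (4 π electrons) plus a heteroatom lone pair (2) give 6 π electrons. 6 = 4(1)+2, so it is aromatic (oxazole).
The 5-membered ring with one sulfur and one =N– is fully conjugated (every ring atom contributes a p orbital); 2 ring double bonds (4 π electrons) plus a heteroatom lone pair (2) give 6 π electrons. Since 6 = 4n+2 (n=1), it is aromatic (thiazole).
2 of the 3 rings are aromatic. Total: 2.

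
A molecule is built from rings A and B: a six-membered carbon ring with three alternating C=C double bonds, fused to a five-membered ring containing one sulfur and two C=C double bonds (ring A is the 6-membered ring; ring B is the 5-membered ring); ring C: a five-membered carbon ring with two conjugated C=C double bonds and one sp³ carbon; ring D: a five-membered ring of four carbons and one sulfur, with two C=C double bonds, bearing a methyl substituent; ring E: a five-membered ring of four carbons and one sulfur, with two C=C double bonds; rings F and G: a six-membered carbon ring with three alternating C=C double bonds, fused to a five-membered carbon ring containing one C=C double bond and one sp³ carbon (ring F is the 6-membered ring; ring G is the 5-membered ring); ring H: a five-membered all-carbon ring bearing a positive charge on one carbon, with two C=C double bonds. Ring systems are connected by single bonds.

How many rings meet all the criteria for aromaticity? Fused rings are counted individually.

5

Rings A and B form a fused bicyclic system (with one sulfur) with 9 sp² atoms and 10 π electrons from ring double bonds plus a heteroatom lone pair. 10 = 4(2)+2, so the system is aromatic and both rings count as aromatic (benzothiophene).
Ring C has one sp³ carbon, so it is not fully conjugated — not aromatic (cyclopentadiene).
Ring D is fully conjugated (every ring atom contributes a p orbital); 2 ring double bonds (4 π electrons) plus a heteroatom lone pair (2) give 6 π electrons. That satisfies 4n+2 with n=1, so ring D is aromatic (thiophene).
Ring E has a continuous p-orbital overlap around the ring; 2 ring double bonds (4 π electrons) plus a heteroatom lone pair (2) give 6 π electrons. 6 = 4(1)+2, so ring E is aromatic (thiophene).
Ring F is fully conjugated (every ring atom contributes a p orbital); 3 ring double bonds give 6 π electrons. That satisfies 4n+2 with n=1, so ring F is aromatic (benzene ring).
Ring G has one sp³ carbon, so it is not fully conjugated — not aromatic (cyclopentene ring).
Ring H has only sp² ring atoms; a planar conformation would have a fully conjugated π system of 4 electrons. But 4 = 4(1), which is 4n not 4n+2, so ring H is not aromatic (cyclopentadienyl cation).
Aromatic: A, B, D, E, F. Total: 5.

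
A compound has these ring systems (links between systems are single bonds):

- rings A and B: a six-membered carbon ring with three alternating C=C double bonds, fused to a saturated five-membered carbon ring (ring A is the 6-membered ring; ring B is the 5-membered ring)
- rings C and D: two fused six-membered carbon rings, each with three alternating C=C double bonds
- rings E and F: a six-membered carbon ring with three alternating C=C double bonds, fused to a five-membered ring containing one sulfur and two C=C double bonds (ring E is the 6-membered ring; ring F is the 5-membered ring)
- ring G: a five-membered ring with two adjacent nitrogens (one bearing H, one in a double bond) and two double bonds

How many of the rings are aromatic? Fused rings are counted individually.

Ring A is planar and fully conjugated; 3 ring double bonds give 6 π electrons. That satisfies 4n+2 with n=1, so ring A is aromatic (benzene ring).
Ring B has three sp³ carbons, so it is not fully conjugated — not aromatic (cyclopentane ring).
Rings C and D form a fused bicyclic system with 10 sp² atoms and 10 π electrons from ring double bonds. 10 = 4(2)+2, so the system is aromatic and both rings count as aromatic (naphthalene).
Rings E and F form a fused bicyclic system (with one sulfur) with 9 sp² atoms and 10 π electrons from ring double bonds plus a heteroatom lone pair. 10 = 4(2)+2, so the system is aromatic and both rings count as aromatic (benzothiophene).
Ring G is fully conjugated (every ring atom contributes a p orbital); 2 ring double bonds (4 π electrons) plus a heteroatom lone pair (2) give 6 π electrons. That satisfies 4n+2 with n=1, so ring G is aromatic (pyrazole).
Aromatic: A, C, D, E, F, G. Total: 6.

6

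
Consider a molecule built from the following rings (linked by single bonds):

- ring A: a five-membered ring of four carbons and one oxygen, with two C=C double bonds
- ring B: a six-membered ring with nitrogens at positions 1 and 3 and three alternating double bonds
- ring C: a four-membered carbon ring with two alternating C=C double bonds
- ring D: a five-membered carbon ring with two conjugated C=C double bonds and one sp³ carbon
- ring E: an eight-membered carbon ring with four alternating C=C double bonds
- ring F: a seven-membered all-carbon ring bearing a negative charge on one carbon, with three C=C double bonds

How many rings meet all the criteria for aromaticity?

Ring A is planar and fully conjugated; 2 ring double bonds (4 π electrons) plus a heteroatom lone pair (2) give 6 π electrons. 6 = 4(1)+2, so ring A is aromatic (furan).
Ring B has a continuous p-orbital overlap around the ring; 3 ring double bonds give 6 π electrons. 6 = 4(1)+2, so ring B is aromatic (pyrimidine).
Ring C has only sp² ring atoms; a planar conformation would have a fully conjugated π system of 4 electrons. But 4 = 4(1), which is 4n not 4n+2, so ring C is not aromatic (cyclobutadiene) — cyclobutadiene is antiaromatic and distorts to a rectangle.
Ring D has one sp³ carbon, so it is not fully conjugated — not aromatic (cyclopentadiene).
Ring E has only sp² ring atoms; a planar conformation would have a fully conjugated π system of 8 electrons. But 8 = 4(2), which is 4n not 4n+2, so ring E is not aromatic (cyclooctatetraene) — cyclooctatetraene distorts into a non-planar tub to avoid antiaromaticity.
Ring F has only sp² ring atoms; a planar conformation would have a fully conjugated π system of 8 electrons. But 8 = 4(2), which is 4n not 4n+2, so ring F is not aromatic (cycloheptatrienyl anion).
Aromatic: A, B. Total: 2.

2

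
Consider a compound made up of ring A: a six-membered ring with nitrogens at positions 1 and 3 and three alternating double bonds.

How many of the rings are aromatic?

Ring A is fully conjugated (every ring atom contributes a p orbital); 3 ring double bonds give 6 π electrons. That satisfies 4n+2 with n=1, so ring A is aromatic (pyrimidine).

1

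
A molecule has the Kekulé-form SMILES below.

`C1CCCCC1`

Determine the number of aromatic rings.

0

The SMILES encodes a six-membered saturated carbon ring.
The 6-membered ring has only sp³ atoms, so it is not fully conjugated — not aromatic (cyclohexane).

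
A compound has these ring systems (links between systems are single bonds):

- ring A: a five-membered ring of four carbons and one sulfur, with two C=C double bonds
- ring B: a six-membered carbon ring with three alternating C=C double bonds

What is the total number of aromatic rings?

Ring A is planar and fully conjugated; 2 ring double bonds (4 π electrons) plus a heteroatom lone pair (2) give 6 π electrons. Since 6 = 4n+2 (n=1), ring A is aromatic (thiophene).
Ring B is fully conjugated (every ring atom contributes a p orbital); 3 ring double bonds give 6 π electrons. 6 = 4(1)+2, so ring B is aromatic (benzene).
Aromatic: A, B. Total: 2.

2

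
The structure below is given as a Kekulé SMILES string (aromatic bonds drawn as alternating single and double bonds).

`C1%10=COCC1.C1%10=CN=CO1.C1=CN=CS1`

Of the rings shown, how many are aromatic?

The SMILES encodes a five-membered ring of four carbons and one oxygen, with one C=C double bond and two sp³ carbons; a five-membered ring with an oxygen at position 1 and a nitrogen at position 3 (in a C=N bond), with two double bonds; a five-membered ring with a sulfur at position 1 and a nitrogen at position 3 (in a C=N bond), with two double bonds.
The 5-membered ring with one oxygen has two sp³ carbons, so it is not fully conjugated — not aromatic (2,3-dihydrofuran).
The 5-membered ring with one oxygen and one =N– has a continuous p-orbital overlap around the ring; 2 ring double bonds (4 π electrons) plus a heteroatom lone pair (2) give 6 π electrons. That satisfies 4n+2 with n=1, so it is aromatic (oxazole).
The 5-membered ring with one sulfur and one =N– has a continuous p-orbital overlap around the ring; 2 ring double bonds (4 π electrons) plus a heteroatom lone pair (2) give 6 π electrons. 6 = 4(1)+2, so it is aromatic (thiazole).
2 of the 3 rings are aromatic. Total: 2.

2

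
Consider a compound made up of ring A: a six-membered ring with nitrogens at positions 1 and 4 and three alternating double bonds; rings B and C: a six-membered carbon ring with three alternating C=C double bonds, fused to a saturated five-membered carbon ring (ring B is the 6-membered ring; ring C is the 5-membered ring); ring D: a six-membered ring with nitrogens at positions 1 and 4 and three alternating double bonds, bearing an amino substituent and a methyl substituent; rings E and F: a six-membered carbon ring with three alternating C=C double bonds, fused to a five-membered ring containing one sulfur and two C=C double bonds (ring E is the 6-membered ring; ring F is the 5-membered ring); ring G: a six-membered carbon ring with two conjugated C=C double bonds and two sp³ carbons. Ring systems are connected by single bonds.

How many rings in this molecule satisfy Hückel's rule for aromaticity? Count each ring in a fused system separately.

5

Ring A is planar and fully conjugated; 3 ring double bonds give 6 π electrons. That satisfies 4n+2 with n=1, so ring A is aromatic (pyrazine).
Ring B is fully conjugated (every ring atom contributes a p orbital); 3 ring double bonds give 6 π electrons. That satisfies 4n+2 with n=1, so ring B is aromatic (benzene ring).
Ring C has three sp³ carbons, so it is not fully conjugated — not aromatic (cyclopentane ring).
Ring D is fully conjugated (every ring atom contributes a p orbital); 3 ring double bonds give 6 π electrons. Since 6 = 4n+2 (n=1), ring D is aromatic (pyrazine).
Rings E and F form a fused bicyclic system (with one sulfur) with 9 sp² atoms and 10 π electrons from ring double bonds plus a heteroatom lone pair. 10 = 4(2)+2, so the system is aromatic and both rings count as aromatic (benzothiophene).
Ring G has two sp³ carbons, so it is not fully conjugated — not aromatic (1,3-cyclohexadiene).
Aromatic: A, B, D, E, F. Total: 5.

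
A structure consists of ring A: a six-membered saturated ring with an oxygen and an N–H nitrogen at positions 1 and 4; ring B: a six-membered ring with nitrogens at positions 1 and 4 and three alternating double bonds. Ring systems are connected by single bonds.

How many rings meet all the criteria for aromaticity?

1

Ring A has only sp³ atoms, so it is not fully conjugated — not aromatic (morpholine).
Ring B is planar and fully conjugated; 3 ring double bonds give 6 π electrons. Since 6 = 4n+2 (n=1), ring B is aromatic (pyrazine).
Aromatic: B. Total: 1.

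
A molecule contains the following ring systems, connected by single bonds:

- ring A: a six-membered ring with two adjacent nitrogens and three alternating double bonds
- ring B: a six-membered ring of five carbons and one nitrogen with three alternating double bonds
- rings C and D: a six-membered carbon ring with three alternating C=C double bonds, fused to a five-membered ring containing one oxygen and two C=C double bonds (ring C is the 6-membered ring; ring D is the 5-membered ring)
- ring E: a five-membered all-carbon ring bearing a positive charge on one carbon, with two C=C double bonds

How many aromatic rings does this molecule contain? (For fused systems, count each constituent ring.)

4

Ring A is planar and fully conjugated; 3 ring double bonds give 6 π electrons. Since 6 = 4n+2 (n=1), ring A is aromatic (pyridazine).
Ring B has a continuous p-orbital overlap around the ring; 3 ring double bonds give 6 π electrons. Since 6 = 4n+2 (n=1), ring B is aromatic (pyridine).
Rings C and D form a fused bicyclic system (with one oxygen) with 9 sp² atoms and 10 π electrons from ring double bonds plus a heteroatom lone pair. 10 = 4(2)+2, so the system is aromatic and both rings count as aromatic (benzofuran).
Ring E has only sp² ring atoms; a planar conformation would have a fully conjugated π system of 4 electrons. But 4 = 4(1), which is 4n not 4n+2, so ring E is not aromatic (cyclopentadienyl cation).
Aromatic: A, B, C, D. Total: 4.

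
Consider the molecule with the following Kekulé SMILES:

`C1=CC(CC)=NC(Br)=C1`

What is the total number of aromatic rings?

The SMILES encodes a six-membered ring of five carbons and one nitrogen with three alternating double bonds.
The 6-membered ring with one nitrogen is planar and fully conjugated; 3 ring double bonds give 6 π electrons. Since 6 = 4n+2 (n=1), it is aromatic (pyridine).

1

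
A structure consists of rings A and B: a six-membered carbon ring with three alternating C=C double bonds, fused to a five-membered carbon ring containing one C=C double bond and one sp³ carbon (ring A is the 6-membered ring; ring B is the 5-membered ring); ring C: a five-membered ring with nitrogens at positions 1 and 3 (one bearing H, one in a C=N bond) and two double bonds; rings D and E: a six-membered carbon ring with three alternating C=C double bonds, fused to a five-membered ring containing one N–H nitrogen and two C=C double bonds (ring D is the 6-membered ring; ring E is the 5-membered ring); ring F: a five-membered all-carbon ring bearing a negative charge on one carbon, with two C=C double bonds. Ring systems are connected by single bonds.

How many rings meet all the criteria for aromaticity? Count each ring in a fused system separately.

5

Ring A is fully conjugated (every ring atom contributes a p orbital); 3 ring double bonds give 6 π electrons. 6 = 4(1)+2, so ring A is aromatic (benzene ring).
Ring B has one sp³ carbon, so it is not fully conjugated — not aromatic (cyclopentene ring).
Ring C is fully conjugated (every ring atom contributes a p orbital); 2 ring double bonds (4 π electrons) plus a heteroatom lone pair (2) give 6 π electrons. That satisfies 4n+2 with n=1, so ring C is aromatic (imidazole).
Rings D and E form a fused bicyclic system (with one N–H) with 9 sp² atoms and 10 π electrons from ring double bonds plus a heteroatom lone pair. 10 = 4(2)+2, so the system is aromatic and both rings count as aromatic (indole).
Ring F has a continuous p-orbital overlap around the ring; 2 ring double bonds (4 π electrons) plus the carbanion lone pair (2) give 6 π electrons. That satisfies 4n+2 with n=1, so ring F is aromatic (cyclopentadienyl anion).
Aromatic: A, C, D, E, F. Total: 5.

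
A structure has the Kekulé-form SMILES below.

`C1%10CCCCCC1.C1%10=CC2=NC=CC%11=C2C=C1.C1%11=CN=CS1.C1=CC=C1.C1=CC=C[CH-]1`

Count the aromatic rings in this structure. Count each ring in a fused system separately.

The SMILES encodes a seven-membered saturated carbon ring; two fused six-membered rings, each with three alternating double bonds; one ring is all carbon and the other has one ring nitrogen; a five-membered ring with a sulfur at position 1 and a nitrogen at position 3 (in a C=N bond), with two double bonds; a four-membered carbon ring with two alternating C=C double bonds; a five-membered all-carbon ring bearing a negative charge on one carbon, with two C=C double bonds.
The 7-membered ring has only sp³ atoms, so it is not fully conjugated — not aromatic (cycloheptane).
The fused 6/6-membered bicyclic (with one nitrogen) is a single π system with 10 sp² atoms and 10 π electrons from ring double bonds. 10 = 4(2)+2, so the system is aromatic and both rings count as aromatic (quinoline).
The 5-membered ring with one sulfur and one =N– is planar and fully conjugated; 2 ring double bonds (4 π electrons) plus a heteroatom lone pair (2) give 6 π electrons. That satisfies 4n+2 with n=1, so it is aromatic (thiazole).
The 4-membered ring has only sp² ring atoms; a planar conformation would have a fully conjugated π system of 4 electrons. But 4 = 4(1), which is 4n not 4n+2, so it is not aromatic (cyclobutadiene) — cyclobutadiene is antiaromatic and distorts to a rectangle.
The 5-membered ring is fully conjugated (every ring atom contributes a p orbital); 2 ring double bonds (4 π electrons) plus the carbanion lone pair (2) give 6 π electrons. Since 6 = 4n+2 (n=1), it is aromatic (cyclopentadienyl anion).
4 of the 6 rings are aromatic. Total: 4.

4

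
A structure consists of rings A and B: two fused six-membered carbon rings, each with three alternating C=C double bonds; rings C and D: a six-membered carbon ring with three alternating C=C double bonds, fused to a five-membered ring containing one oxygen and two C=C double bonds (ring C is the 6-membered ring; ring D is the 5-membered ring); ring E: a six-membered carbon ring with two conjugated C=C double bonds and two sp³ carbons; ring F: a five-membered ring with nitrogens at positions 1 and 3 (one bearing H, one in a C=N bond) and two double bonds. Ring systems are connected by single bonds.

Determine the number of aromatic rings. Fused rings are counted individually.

5

Rings A and B form a fused bicyclic system with 10 sp² atoms and 10 π electrons from ring double bonds. 10 = 4(2)+2, so the system is aromatic and both rings count as aromatic (naphthalene).
Rings C and D form a fused bicyclic system (with one oxygen) with 9 sp² atoms and 10 π electrons from ring double bonds plus a heteroatom lone pair. 10 = 4(2)+2, so the system is aromatic and both rings count as aromatic (benzofuran).
Ring E has two sp³ carbons, so it is not fully conjugated — not aromatic (1,3-cyclohexadiene).
Ring F is fully conjugated (every ring atom contributes a p orbital); 2 ring double bonds (4 π electrons) plus a heteroatom lone pair (2) give 6 π electrons. That satisfies 4n+2 with n=1, so ring F is aromatic (imidazole).
Aromatic: A, B, C, D, F. Total: 5.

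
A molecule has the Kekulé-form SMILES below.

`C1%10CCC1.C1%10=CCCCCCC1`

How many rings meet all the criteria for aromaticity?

0

The SMILES encodes a four-membered saturated carbon ring; an eight-membered carbon ring with one C=C double bond.
The 4-membered ring has only sp³ atoms, so it is not fully conjugated — not aromatic (cyclobutane).
The 8-membered ring has six sp³ carbons, so it is not fully conjugated — not aromatic (cyclooctene).
None of the rings are aromatic. Total: 0.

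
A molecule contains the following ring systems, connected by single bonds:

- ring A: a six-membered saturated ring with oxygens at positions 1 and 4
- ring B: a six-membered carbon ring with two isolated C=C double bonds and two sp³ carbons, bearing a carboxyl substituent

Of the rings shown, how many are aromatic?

0

Ring A has only sp³ atoms, so it is not fully conjugated — not aromatic (1,4-dioxane).
Ring B has two sp³ carbons, so it is not fully conjugated — not aromatic (1,4-cyclohexadiene).
No ring is aromatic. Total: 0.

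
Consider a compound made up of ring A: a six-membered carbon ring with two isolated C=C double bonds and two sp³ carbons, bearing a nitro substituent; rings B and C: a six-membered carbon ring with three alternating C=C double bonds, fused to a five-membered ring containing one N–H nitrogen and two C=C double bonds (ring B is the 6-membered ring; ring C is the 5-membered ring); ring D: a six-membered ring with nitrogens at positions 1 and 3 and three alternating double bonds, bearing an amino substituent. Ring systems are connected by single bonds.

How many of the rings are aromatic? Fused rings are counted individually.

3

Ring A has two sp³ carbons, so it is not fully conjugated — not aromatic (1,4-cyclohexadiene).
Rings B and C form a fused bicyclic system (with one N–H) with 9 sp² atoms and 10 π electrons from ring double bonds plus a heteroatom lone pair. 10 = 4(2)+2, so the system is aromatic and both rings count as aromatic (indole).
Ring D is fully conjugated (every ring atom contributes a p orbital); 3 ring double bonds give 6 π electrons. Since 6 = 4n+2 (n=1), ring D is aromatic (pyrimidine).
Aromatic: B, C, D. Total: 3.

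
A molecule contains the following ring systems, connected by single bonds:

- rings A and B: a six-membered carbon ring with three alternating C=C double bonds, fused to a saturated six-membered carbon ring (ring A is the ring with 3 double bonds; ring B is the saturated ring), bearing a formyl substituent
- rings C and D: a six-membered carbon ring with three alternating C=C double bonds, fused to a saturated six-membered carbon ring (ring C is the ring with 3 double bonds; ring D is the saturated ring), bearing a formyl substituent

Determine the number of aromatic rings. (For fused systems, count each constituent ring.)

2

Ring A has a continuous p-orbital overlap around the ring; 3 ring double bonds give 6 π electrons. 6 = 4(1)+2, so ring A is aromatic (benzene ring).
Ring B has four sp³ carbons, so it is not fully conjugated — not aromatic (cyclohexane ring).
Ring C has a continuous p-orbital overlap around the ring; 3 ring double bonds give 6 π electrons. 6 = 4(1)+2, so ring C is aromatic (benzene ring).
Ring D has four sp³ carbons, so it is not fully conjugated — not aromatic (cyclohexane ring).
Aromatic: A, C. Total: 2.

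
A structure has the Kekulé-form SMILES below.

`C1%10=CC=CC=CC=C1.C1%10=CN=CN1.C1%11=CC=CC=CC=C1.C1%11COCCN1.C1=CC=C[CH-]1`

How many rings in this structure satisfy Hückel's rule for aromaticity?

2

The SMILES encodes an eight-membered carbon ring with four alternating C=C double bonds; a five-membered ring with nitrogens at positions 1 and 3 (one bearing H, one in a C=N bond) and two double bonds; an eight-membered carbon ring with four alternating C=C double bonds; a six-membered saturated ring with an oxygen and an N–H nitrogen at positions 1 and 4; a five-membered all-carbon ring bearing a negative charge on one carbon, with two C=C double bonds.
The 8-membered ring has only sp² ring atoms; a planar conformation would have a fully conjugated π system of 8 electrons. But 8 = 4(2), which is 4n not 4n+2, so it is not aromatic (cyclooctatetraene) — cyclooctatetraene distorts into a non-planar tub to avoid antiaromaticity.
The 5-membered ring with two nitrogens (one N–H, one =N–) is fully conjugated (every ring atom contributes a p orbital); 2 ring double bonds (4 π electrons) plus a heteroatom lone pair (2) give 6 π electrons. That satisfies 4n+2 with n=1, so it is aromatic (imidazole).
The second 8-membered ring has only sp² ring atoms; a planar conformation would have a fully conjugated π system of 8 electrons. But 8 = 4(2), which is 4n not 4n+2, so it is not aromatic (cyclooctatetraene) — cyclooctatetraene distorts into a non-planar tub to avoid antiaromaticity.
The 6-membered ring with one oxygen and one N–H (1,4) has only sp³ atoms, so it is not fully conjugated — not aromatic (morpholine).
The 5-membered ring is fully conjugated (every ring atom contributes a p orbital); 2 ring double bonds (4 π electrons) plus the carbanion lone pair (2) give 6 π electrons. 6 = 4(1)+2, so it is aromatic (cyclopentadienyl anion).
2 of the 5 rings are aromatic. Total: 2.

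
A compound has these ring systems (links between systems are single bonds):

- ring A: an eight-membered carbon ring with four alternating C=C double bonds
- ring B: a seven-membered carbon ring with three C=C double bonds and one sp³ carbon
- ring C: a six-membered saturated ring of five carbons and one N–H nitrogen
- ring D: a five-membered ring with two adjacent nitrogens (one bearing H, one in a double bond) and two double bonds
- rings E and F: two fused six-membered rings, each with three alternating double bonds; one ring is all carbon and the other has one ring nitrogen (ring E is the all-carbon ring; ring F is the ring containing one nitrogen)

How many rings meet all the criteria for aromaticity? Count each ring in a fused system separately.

3

Ring A has only sp² ring atoms; a planar conformation would have a fully conjugated π system of 8 electrons. But 8 = 4(2), which is 4n not 4n+2, so ring A is not aromatic (cyclooctatetraene) — cyclooctatetraene distorts into a non-planar tub to avoid antiaromaticity.
Ring B has one sp³ carbon, so it is not fully conjugated — not aromatic (cycloheptatriene).
Ring C has only sp³ atoms, so it is not fully conjugated — not aromatic (piperidine).
Ring D is planar and fully conjugated; 2 ring double bonds (4 π electrons) plus a heteroatom lone pair (2) give 6 π electrons. That satisfies 4n+2 with n=1, so ring D is aromatic (pyrazole).
Rings E and F form a fused bicyclic system (with one nitrogen) with 10 sp² atoms and 10 π electrons from ring double bonds. 10 = 4(2)+2, so the system is aromatic and both rings count as aromatic (quinoline).
Aromatic: D, E, F. Total: 3.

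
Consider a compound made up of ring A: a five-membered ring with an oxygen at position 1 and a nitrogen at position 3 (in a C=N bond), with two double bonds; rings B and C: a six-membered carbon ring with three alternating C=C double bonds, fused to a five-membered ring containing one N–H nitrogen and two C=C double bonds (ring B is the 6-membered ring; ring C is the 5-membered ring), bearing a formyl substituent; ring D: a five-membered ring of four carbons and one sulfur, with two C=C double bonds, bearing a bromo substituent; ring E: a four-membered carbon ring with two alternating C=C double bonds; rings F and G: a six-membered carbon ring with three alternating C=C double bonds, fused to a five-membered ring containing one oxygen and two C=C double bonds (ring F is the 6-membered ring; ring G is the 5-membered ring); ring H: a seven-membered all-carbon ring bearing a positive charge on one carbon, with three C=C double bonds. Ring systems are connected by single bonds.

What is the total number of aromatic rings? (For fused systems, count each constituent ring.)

7

Ring A is planar and fully conjugated; 2 ring double bonds (4 π electrons) plus a heteroatom lone pair (2) give 6 π electrons. Since 6 = 4n+2 (n=1), ring A is aromatic (oxazole).
Rings B and C form a fused bicyclic system (with one N–H) with 9 sp² atoms and 10 π electrons from ring double bonds plus a heteroatom lone pair. 10 = 4(2)+2, so the system is aromatic and both rings count as aromatic (indole).
Ring D is planar and fully conjugated; 2 ring double bonds (4 π electrons) plus a heteroatom lone pair (2) give 6 π electrons. That satisfies 4n+2 with n=1, so ring D is aromatic (thiophene).
Ring E has only sp² ring atoms; a planar conformation would have a fully conjugated π system of 4 electrons. But 4 = 4(1), which is 4n not 4n+2, so ring E is not aromatic (cyclobutadiene) — cyclobutadiene is antiaromatic and distorts to a rectangle.
Rings F and G form a fused bicyclic system (with one oxygen) with 9 sp² atoms and 10 π electrons from ring double bonds plus a heteroatom lone pair. 10 = 4(2)+2, so the system is aromatic and both rings count as aromatic (benzofuran).
Ring H is fully conjugated (every ring atom contributes a p orbital); 3 ring double bonds (6 π electrons) plus the carbocation's empty p orbital (0, but keeps the ring conjugated) give 6 π electrons. That satisfies 4n+2 with n=1, so ring H is aromatic (tropylium cation).
Aromatic: A, B, C, D, F, G, H. Total: 7.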